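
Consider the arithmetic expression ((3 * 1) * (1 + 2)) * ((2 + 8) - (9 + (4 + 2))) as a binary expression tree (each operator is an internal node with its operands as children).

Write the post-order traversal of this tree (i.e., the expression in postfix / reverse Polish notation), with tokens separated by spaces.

3 1 * 1 2 + * 2 8 + 9 4 2 + + - *

Post-order on an expression tree gives postfix notation: for each operator, emit left operand, right operand, then the operator.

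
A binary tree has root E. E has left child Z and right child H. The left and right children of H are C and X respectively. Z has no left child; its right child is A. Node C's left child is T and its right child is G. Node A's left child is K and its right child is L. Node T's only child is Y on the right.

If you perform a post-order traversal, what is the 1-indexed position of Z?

Post-order visits the left subtree, then the right subtree, then the node.
At E: go left to Z.
  At Z: no left child.
  At Z: go right to A.
    At A: go left to K.
      K is a leaf — visit K.
    At A: go right to L.
      L is a leaf — visit L.
    Visit A.
  Visit Z.
At E: go right to H.
  At H: go left to C.
    At C: go left to T.
      At T: no left child.
      At T: go right to Y.
        Y is a leaf — visit Y.
      Visit T.
    At C: go right to G.
      G is a leaf — visit G.
    Visit C.
  At H: go right to X.
    X is a leaf — visit X.
  Visit H.
Visit E.
Full post-order sequence: K, L, A, Z, Y, T, G, C, X, H, E.

4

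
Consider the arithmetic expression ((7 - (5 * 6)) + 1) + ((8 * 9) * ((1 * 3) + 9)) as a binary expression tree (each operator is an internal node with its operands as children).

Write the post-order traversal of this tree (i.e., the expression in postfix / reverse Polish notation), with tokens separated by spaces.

Post-order on an expression tree gives postfix notation: for each operator, emit left operand, right operand, then the operator.

7 5 6 * - 1 + 8 9 * 1 3 * 9 + * +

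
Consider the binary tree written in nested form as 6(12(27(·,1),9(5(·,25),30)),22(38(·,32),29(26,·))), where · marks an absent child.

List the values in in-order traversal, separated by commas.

In-order visits the left subtree, then the node, then the right subtree.
At 6: go left to 12.
  At 12: go left to 27.
    At 27: no left child.
    Visit 27.
    At 27: go right to 1.
      1 is a leaf — visit 1.
  Visit 12.
  At 12: go right to 9.
    At 9: go left to 5.
      At 5: no left child.
      Visit 5.
      At 5: go right to 25.
        25 is a leaf — visit 25.
    Visit 9.
    At 9: go right to 30.
      30 is a leaf — visit 30.
Visit 6.
At 6: go right to 22.
  At 22: go left to 38.
    At 38: no left child.
    Visit 38.
    At 38: go right to 32.
      32 is a leaf — visit 32.
  Visit 22.
  At 22: go right to 29.
    At 29: go left to 26.
      26 is a leaf — visit 26.
    Visit 29.
    At 29: no right child.

27, 1, 12, 5, 25, 9, 30, 6, 38, 32, 22, 26, 29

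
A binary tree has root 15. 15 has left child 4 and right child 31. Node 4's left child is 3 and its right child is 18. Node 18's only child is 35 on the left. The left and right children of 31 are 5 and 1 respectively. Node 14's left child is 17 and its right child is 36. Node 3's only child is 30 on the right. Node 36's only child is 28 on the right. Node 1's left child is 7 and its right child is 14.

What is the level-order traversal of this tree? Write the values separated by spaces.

Level-order visits nodes level by level from the root, left to right within each level.
Level 0: 15
Level 1: 4, 31
Level 2: 3, 18, 5, 1
Level 3: 30, 35, 7, 14
Level 4: 17, 36
Level 5: 28

15 4 31 3 18 5 1 30 35 7 14 17 36 28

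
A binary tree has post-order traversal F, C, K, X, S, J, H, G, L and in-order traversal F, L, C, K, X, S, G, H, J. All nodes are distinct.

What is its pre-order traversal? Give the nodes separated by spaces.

The last element of post-order is the root; it splits in-order into left and right subtrees.
Root L: left subtree has 1 node {F}, right has 7 {C, K, X, S, G, H, J}.
  Root G: left subtree has 4 nodes {C, K, X, S}, right has 2 {H, J}.
    Root S: left subtree has 3 nodes {C, K, X}, right has 0 { }.
      Root X: left subtree has 2 nodes {C, K}, right has 0 { }.
        Root K: left subtree has 1 node {C}, right has 0 { }.
    Root H: left subtree has 0 nodes { }, right has 1 {J}.

L F G S X K C H J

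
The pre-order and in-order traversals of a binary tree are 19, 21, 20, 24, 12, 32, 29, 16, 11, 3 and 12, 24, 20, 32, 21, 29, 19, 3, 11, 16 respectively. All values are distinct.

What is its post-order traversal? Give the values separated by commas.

12, 24, 32, 20, 29, 21, 3, 11, 16, 19

The first element of pre-order is the root; it splits in-order into left and right subtrees.
Root 19: left subtree has 6 nodes {12, 24, 20, 32, 21, 29}, right has 3 {3, 11, 16}.
  Root 21: left subtree has 4 nodes {12, 24, 20, 32}, right has 1 {29}.
    Root 20: left subtree has 2 nodes {12, 24}, right has 1 {32}.
      Root 24: left subtree has 1 node {12}, right has 0 { }.
  Root 16: left subtree has 2 nodes {3, 11}, right has 0 { }.
    Root 11: left subtree has 1 node {3}, right has 0 { }.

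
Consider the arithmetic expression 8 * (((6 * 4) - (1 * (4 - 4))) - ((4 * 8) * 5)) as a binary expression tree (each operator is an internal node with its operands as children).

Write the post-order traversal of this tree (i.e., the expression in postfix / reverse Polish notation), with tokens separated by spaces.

8 6 4 * 1 4 4 - * - 4 8 * 5 * - *

Post-order on an expression tree gives postfix notation: for each operator, emit left operand, right operand, then the operator.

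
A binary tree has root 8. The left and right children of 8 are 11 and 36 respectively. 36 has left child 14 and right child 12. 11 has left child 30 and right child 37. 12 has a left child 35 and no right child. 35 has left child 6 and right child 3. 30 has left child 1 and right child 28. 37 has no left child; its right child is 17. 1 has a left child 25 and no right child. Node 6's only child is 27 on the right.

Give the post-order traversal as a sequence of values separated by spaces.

25 1 28 30 17 37 11 14 27 6 3 35 12 36 8

Post-order visits the left subtree, then the right subtree, then the node.
At 8: go left to 11.
  At 11: go left to 30.
    At 30: go left to 1.
      At 1: go left to 25.
        25 is a leaf — visit 25.
      At 1: no right child.
      Visit 1.
    At 30: go right to 28.
      28 is a leaf — visit 28.
    Visit 30.
  At 11: go right to 37.
    At 37: no left child.
    At 37: go right to 17.
      17 is a leaf — visit 17.
    Visit 37.
  Visit 11.
At 8: go right to 36.
  At 36: go left to 14.
    14 is a leaf — visit 14.
  At 36: go right to 12.
    At 12: go left to 35.
      At 35: go left to 6.
        At 6: no left child.
        At 6: go right to 27.
          27 is a leaf — visit 27.
        Visit 6.
      At 35: go right to 3.
        3 is a leaf — visit 3.
      Visit 35.
    At 12: no right child.
    Visit 12.
  Visit 36.
Visit 8.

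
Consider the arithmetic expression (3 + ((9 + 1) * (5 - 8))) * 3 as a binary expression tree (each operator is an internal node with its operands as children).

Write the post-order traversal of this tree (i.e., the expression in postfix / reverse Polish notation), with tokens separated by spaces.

3 9 1 + 5 8 - * + 3 *

Post-order on an expression tree gives postfix notation: for each operator, emit left operand, right operand, then the operator.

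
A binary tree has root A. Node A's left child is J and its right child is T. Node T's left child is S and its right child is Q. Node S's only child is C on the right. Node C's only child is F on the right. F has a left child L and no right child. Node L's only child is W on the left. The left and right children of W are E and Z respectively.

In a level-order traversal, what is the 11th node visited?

Z

Level-order visits nodes level by level from the root, left to right within each level.
Level 0: A
Level 1: J, T
Level 2: S, Q
Level 3: C
Level 4: F
Level 5: L
Level 6: W
Level 7: E, Z
Full level-order sequence: A, J, T, S, Q, C, F, L, W, E, Z.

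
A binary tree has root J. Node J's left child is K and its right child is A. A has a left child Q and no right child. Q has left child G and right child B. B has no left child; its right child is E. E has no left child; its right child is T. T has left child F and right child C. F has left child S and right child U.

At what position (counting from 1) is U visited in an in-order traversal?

9

In-order visits the left subtree, then the node, then the right subtree.
At J: go left to K.
  K is a leaf — visit K.
Visit J.
At J: go right to A.
  At A: go left to Q.
    At Q: go left to G.
      G is a leaf — visit G.
    Visit Q.
    At Q: go right to B.
      At B: no left child.
      Visit B.
      At B: go right to E.
        At E: no left child.
        Visit E.
        At E: go right to T.
          At T: go left to F.
            At F: go left to S.
              S is a leaf — visit S.
            Visit F.
            At F: go right to U.
              U is a leaf — visit U.
          Visit T.
          At T: go right to C.
            C is a leaf — visit C.
  Visit A.
  At A: no right child.
Full in-order sequence: K, J, G, Q, B, E, S, F, U, T, C, A.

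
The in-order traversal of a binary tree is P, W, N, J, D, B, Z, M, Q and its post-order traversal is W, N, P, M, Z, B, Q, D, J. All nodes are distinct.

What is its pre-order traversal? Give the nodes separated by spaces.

The last element of post-order is the root; it splits in-order into left and right subtrees.
Root J: left subtree has 3 nodes {P, W, N}, right has 5 {D, B, Z, M, Q}.
  Root P: left subtree has 0 nodes { }, right has 2 {W, N}.
    Root N: left subtree has 1 node {W}, right has 0 { }.
  Root D: left subtree has 0 nodes { }, right has 4 {B, Z, M, Q}.
    Root Q: left subtree has 3 nodes {B, Z, M}, right has 0 { }.
      Root B: left subtree has 0 nodes { }, right has 2 {Z, M}.
        Root Z: left subtree has 0 nodes { }, right has 1 {M}.

J P N W D Q B Z M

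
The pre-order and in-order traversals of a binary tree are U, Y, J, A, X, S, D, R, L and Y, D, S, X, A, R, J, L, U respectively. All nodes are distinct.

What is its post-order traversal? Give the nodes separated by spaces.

D S X R A L J Y U

The first element of pre-order is the root; it splits in-order into left and right subtrees.
Root U: left subtree has 8 nodes {Y, D, S, X, A, R, J, L}, right has 0 { }.
  Root Y: left subtree has 0 nodes { }, right has 7 {D, S, X, A, R, J, L}.
    Root J: left subtree has 5 nodes {D, S, X, A, R}, right has 1 {L}.
      Root A: left subtree has 3 nodes {D, S, X}, right has 1 {R}.
        Root X: left subtree has 2 nodes {D, S}, right has 0 { }.
          Root S: left subtree has 1 node {D}, right has 0 { }.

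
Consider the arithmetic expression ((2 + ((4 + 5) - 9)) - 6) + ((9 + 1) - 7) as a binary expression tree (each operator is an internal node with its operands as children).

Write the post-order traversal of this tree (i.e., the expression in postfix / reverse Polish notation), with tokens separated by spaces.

2 4 5 + 9 - + 6 - 9 1 + 7 - +

Post-order on an expression tree gives postfix notation: for each operator, emit left operand, right operand, then the operator.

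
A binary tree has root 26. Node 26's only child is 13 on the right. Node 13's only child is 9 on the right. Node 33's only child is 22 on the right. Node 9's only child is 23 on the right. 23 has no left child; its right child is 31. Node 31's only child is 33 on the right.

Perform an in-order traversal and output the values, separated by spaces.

26 13 9 23 31 33 22

In-order visits the left subtree, then the node, then the right subtree.
At 26: no left child.
Visit 26.
At 26: go right to 13.
  At 13: no left child.
  Visit 13.
  At 13: go right to 9.
    At 9: no left child.
    Visit 9.
    At 9: go right to 23.
      At 23: no left child.
      Visit 23.
      At 23: go right to 31.
        At 31: no left child.
        Visit 31.
        At 31: go right to 33.
          At 33: no left child.
          Visit 33.
          At 33: go right to 22.
            22 is a leaf — visit 22.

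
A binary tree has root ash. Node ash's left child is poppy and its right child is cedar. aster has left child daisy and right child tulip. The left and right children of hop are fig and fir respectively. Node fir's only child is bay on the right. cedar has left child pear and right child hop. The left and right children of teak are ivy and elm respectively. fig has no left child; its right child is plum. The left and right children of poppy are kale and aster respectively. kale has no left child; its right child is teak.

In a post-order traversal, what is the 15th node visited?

cedar

Post-order visits the left subtree, then the right subtree, then the node.
At ash: go left to poppy.
  At poppy: go left to kale.
    At kale: no left child.
    At kale: go right to teak.
      At teak: go left to ivy.
        ivy is a leaf — visit ivy.
      At teak: go right to elm.
        elm is a leaf — visit elm.
      Visit teak.
    Visit kale.
  At poppy: go right to aster.
    At aster: go left to daisy.
      daisy is a leaf — visit daisy.
    At aster: go right to tulip.
      tulip is a leaf — visit tulip.
    Visit aster.
  Visit poppy.
At ash: go right to cedar.
  At cedar: go left to pear.
    pear is a leaf — visit pear.
  At cedar: go right to hop.
    At hop: go left to fig.
      At fig: no left child.
      At fig: go right to plum.
        plum is a leaf — visit plum.
      Visit fig.
    At hop: go right to fir.
      At fir: no left child.
      At fir: go right to bay.
        bay is a leaf — visit bay.
      Visit fir.
    Visit hop.
  Visit cedar.
Visit ash.
Full post-order sequence: ivy, elm, teak, kale, daisy, tulip, aster, poppy, pear, plum, fig, bay, fir, hop, cedar, ash.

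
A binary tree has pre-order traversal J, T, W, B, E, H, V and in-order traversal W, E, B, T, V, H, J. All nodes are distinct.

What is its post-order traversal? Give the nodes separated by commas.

E, B, W, V, H, T, J

The first element of pre-order is the root; it splits in-order into left and right subtrees.
Root J: left subtree has 6 nodes {W, E, B, T, V, H}, right has 0 { }.
  Root T: left subtree has 3 nodes {W, E, B}, right has 2 {V, H}.
    Root W: left subtree has 0 nodes { }, right has 2 {E, B}.
      Root B: left subtree has 1 node {E}, right has 0 { }.
    Root H: left subtree has 1 node {V}, right has 0 { }.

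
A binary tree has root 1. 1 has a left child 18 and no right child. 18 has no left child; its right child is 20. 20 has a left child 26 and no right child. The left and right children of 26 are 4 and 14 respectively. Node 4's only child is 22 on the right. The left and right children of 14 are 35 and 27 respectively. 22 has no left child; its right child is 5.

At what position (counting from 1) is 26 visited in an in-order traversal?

In-order visits the left subtree, then the node, then the right subtree.
At 1: go left to 18.
  At 18: no left child.
  Visit 18.
  At 18: go right to 20.
    At 20: go left to 26.
      At 26: go left to 4.
        At 4: no left child.
        Visit 4.
        At 4: go right to 22.
          At 22: no left child.
          Visit 22.
          At 22: go right to 5.
            5 is a leaf — visit 5.
      Visit 26.
      At 26: go right to 14.
        At 14: go left to 35.
          35 is a leaf — visit 35.
        Visit 14.
        At 14: go right to 27.
          27 is a leaf — visit 27.
    Visit 20.
    At 20: no right child.
Visit 1.
At 1: no right child.
Full in-order sequence: 18, 4, 22, 5, 26, 35, 14, 27, 20, 1.

5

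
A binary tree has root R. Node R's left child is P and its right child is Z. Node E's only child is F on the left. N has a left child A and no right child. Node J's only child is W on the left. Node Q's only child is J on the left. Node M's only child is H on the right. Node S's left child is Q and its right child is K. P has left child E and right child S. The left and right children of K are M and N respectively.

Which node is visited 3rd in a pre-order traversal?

Pre-order visits the node, then its left subtree, then its right subtree.
Visit R.
At R: go left to P.
  Visit P.
  At P: go left to E.
    Visit E.
    At E: go left to F.
      F is a leaf — visit F.
    At E: no right child.
  At P: go right to S.
    Visit S.
    At S: go left to Q.
      Visit Q.
      At Q: go left to J.
        Visit J.
        At J: go left to W.
          W is a leaf — visit W.
        At J: no right child.
      At Q: no right child.
    At S: go right to K.
      Visit K.
      At K: go left to M.
        Visit M.
        At M: no left child.
        At M: go right to H.
          H is a leaf — visit H.
      At K: go right to N.
        Visit N.
        At N: go left to A.
          A is a leaf — visit A.
        At N: no right child.
At R: go right to Z.
  Z is a leaf — visit Z.
Full pre-order sequence: R, P, E, F, S, Q, J, W, K, M, H, N, A, Z.

E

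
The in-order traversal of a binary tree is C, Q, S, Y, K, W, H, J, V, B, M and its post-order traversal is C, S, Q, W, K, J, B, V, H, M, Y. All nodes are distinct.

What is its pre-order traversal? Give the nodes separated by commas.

Y, Q, C, S, M, H, K, W, V, J, B

The last element of post-order is the root; it splits in-order into left and right subtrees.
Root Y: left subtree has 3 nodes {C, Q, S}, right has 7 {K, W, H, J, V, B, M}.
  Root Q: left subtree has 1 node {C}, right has 1 {S}.
  Root M: left subtree has 6 nodes {K, W, H, J, V, B}, right has 0 { }.
    Root H: left subtree has 2 nodes {K, W}, right has 3 {J, V, B}.
      Root K: left subtree has 0 nodes { }, right has 1 {W}.
      Root V: left subtree has 1 node {J}, right has 1 {B}.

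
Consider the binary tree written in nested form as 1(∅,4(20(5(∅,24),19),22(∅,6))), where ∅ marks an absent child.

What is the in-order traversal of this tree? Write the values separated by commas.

In-order visits the left subtree, then the node, then the right subtree.
At 1: no left child.
Visit 1.
At 1: go right to 4.
  At 4: go left to 20.
    At 20: go left to 5.
      At 5: no left child.
      Visit 5.
      At 5: go right to 24.
        24 is a leaf — visit 24.
    Visit 20.
    At 20: go right to 19.
      19 is a leaf — visit 19.
  Visit 4.
  At 4: go right to 22.
    At 22: no left child.
    Visit 22.
    At 22: go right to 6.
      6 is a leaf — visit 6.

1, 5, 24, 20, 19, 4, 22, 6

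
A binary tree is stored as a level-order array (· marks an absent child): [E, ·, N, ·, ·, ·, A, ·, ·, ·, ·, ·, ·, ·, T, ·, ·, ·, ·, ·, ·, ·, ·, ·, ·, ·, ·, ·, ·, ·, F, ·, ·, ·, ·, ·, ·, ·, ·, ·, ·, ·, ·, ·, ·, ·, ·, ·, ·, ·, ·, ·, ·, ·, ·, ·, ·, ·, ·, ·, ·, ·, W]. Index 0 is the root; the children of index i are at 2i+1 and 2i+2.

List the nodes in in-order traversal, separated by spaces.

In-order visits the left subtree, then the node, then the right subtree.
At E: no left child.
Visit E.
At E: go right to N.
  At N: no left child.
  Visit N.
  At N: go right to A.
    At A: no left child.
    Visit A.
    At A: go right to T.
      At T: no left child.
      Visit T.
      At T: go right to F.
        At F: no left child.
        Visit F.
        At F: go right to W.
          W is a leaf — visit W.

E N A T F W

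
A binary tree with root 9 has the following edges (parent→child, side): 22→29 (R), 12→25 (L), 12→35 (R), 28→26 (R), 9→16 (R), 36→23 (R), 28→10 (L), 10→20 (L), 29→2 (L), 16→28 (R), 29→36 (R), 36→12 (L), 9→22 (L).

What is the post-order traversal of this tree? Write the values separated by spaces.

2 25 35 12 23 36 29 22 20 10 26 28 16 9

Post-order visits the left subtree, then the right subtree, then the node.
At 9: go left to 22.
  At 22: no left child.
  At 22: go right to 29.
    At 29: go left to 2.
      2 is a leaf — visit 2.
    At 29: go right to 36.
      At 36: go left to 12.
        At 12: go left to 25.
          25 is a leaf — visit 25.
        At 12: go right to 35.
          35 is a leaf — visit 35.
        Visit 12.
      At 36: go right to 23.
        23 is a leaf — visit 23.
      Visit 36.
    Visit 29.
  Visit 22.
At 9: go right to 16.
  At 16: no left child.
  At 16: go right to 28.
    At 28: go left to 10.
      At 10: go left to 20.
        20 is a leaf — visit 20.
      At 10: no right child.
      Visit 10.
    At 28: go right to 26.
      26 is a leaf — visit 26.
    Visit 28.
  Visit 16.
Visit 9.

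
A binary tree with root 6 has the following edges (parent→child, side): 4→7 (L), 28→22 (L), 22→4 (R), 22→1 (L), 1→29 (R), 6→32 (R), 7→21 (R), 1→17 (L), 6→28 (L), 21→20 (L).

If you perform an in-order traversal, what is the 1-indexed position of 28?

In-order visits the left subtree, then the node, then the right subtree.
At 6: go left to 28.
  At 28: go left to 22.
    At 22: go left to 1.
      At 1: go left to 17.
        17 is a leaf — visit 17.
      Visit 1.
      At 1: go right to 29.
        29 is a leaf — visit 29.
    Visit 22.
    At 22: go right to 4.
      At 4: go left to 7.
        At 7: no left child.
        Visit 7.
        At 7: go right to 21.
          At 21: go left to 20.
            20 is a leaf — visit 20.
          Visit 21.
          At 21: no right child.
      Visit 4.
      At 4: no right child.
  Visit 28.
  At 28: no right child.
Visit 6.
At 6: go right to 32.
  32 is a leaf — visit 32.
Full in-order sequence: 17, 1, 29, 22, 7, 20, 21, 4, 28, 6, 32.

9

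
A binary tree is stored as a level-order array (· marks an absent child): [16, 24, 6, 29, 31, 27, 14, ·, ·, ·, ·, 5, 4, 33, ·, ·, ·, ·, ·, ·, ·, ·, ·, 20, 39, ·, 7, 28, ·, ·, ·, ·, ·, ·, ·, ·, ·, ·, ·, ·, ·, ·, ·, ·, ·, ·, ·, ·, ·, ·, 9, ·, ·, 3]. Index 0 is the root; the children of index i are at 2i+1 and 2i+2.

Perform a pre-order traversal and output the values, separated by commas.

16, 24, 29, 31, 6, 27, 5, 20, 39, 9, 4, 7, 3, 14, 33, 28

Pre-order visits the node, then its left subtree, then its right subtree.
Visit 16.
At 16: go left to 24.
  Visit 24.
  At 24: go left to 29.
    29 is a leaf — visit 29.
  At 24: go right to 31.
    31 is a leaf — visit 31.
At 16: go right to 6.
  Visit 6.
  At 6: go left to 27.
    Visit 27.
    At 27: go left to 5.
      Visit 5.
      At 5: go left to 20.
        20 is a leaf — visit 20.
      At 5: go right to 39.
        Visit 39.
        At 39: no left child.
        At 39: go right to 9.
          9 is a leaf — visit 9.
    At 27: go right to 4.
      Visit 4.
      At 4: no left child.
      At 4: go right to 7.
        Visit 7.
        At 7: go left to 3.
          3 is a leaf — visit 3.
        At 7: no right child.
  At 6: go right to 14.
    Visit 14.
    At 14: go left to 33.
      Visit 33.
      At 33: go left to 28.
        28 is a leaf — visit 28.
      At 33: no right child.
    At 14: no right child.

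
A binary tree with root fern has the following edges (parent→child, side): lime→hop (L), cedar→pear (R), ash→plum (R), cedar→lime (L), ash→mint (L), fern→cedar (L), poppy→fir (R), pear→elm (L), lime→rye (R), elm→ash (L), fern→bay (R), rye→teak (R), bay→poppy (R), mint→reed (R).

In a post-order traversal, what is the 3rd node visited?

rye

Post-order visits the left subtree, then the right subtree, then the node.
At fern: go left to cedar.
  At cedar: go left to lime.
    At lime: go left to hop.
      hop is a leaf — visit hop.
    At lime: go right to rye.
      At rye: no left child.
      At rye: go right to teak.
        teak is a leaf — visit teak.
      Visit rye.
    Visit lime.
  At cedar: go right to pear.
    At pear: go left to elm.
      At elm: go left to ash.
        At ash: go left to mint.
          At mint: no left child.
          At mint: go right to reed.
            reed is a leaf — visit reed.
          Visit mint.
        At ash: go right to plum.
          plum is a leaf — visit plum.
        Visit ash.
      At elm: no right child.
      Visit elm.
    At pear: no right child.
    Visit pear.
  Visit cedar.
At fern: go right to bay.
  At bay: no left child.
  At bay: go right to poppy.
    At poppy: no left child.
    At poppy: go right to fir.
      fir is a leaf — visit fir.
    Visit poppy.
  Visit bay.
Visit fern.
Full post-order sequence: hop, teak, rye, lime, reed, mint, plum, ash, elm, pear, cedar, fir, poppy, bay, fern.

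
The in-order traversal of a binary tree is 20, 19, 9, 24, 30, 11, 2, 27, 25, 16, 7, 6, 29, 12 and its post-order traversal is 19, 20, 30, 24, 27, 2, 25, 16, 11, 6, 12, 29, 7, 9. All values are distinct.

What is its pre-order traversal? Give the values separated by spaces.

9 20 19 7 11 24 30 16 25 2 27 29 6 12

The last element of post-order is the root; it splits in-order into left and right subtrees.
Root 9: left subtree has 2 nodes {20, 19}, right has 11 {24, 30, 11, 2, 27, 25, 16, 7, 6, 29, 12}.
  Root 20: left subtree has 0 nodes { }, right has 1 {19}.
  Root 7: left subtree has 7 nodes {24, 30, 11, 2, 27, 25, 16}, right has 3 {6, 29, 12}.
    Root 11: left subtree has 2 nodes {24, 30}, right has 4 {2, 27, 25, 16}.
      Root 24: left subtree has 0 nodes { }, right has 1 {30}.
      Root 16: left subtree has 3 nodes {2, 27, 25}, right has 0 { }.
        Root 25: left subtree has 2 nodes {2, 27}, right has 0 { }.
          Root 2: left subtree has 0 nodes { }, right has 1 {27}.
    Root 29: left subtree has 1 node {6}, right has 1 {12}.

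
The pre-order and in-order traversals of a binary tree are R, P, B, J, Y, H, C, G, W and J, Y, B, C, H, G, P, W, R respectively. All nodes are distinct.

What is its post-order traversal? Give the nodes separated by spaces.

The first element of pre-order is the root; it splits in-order into left and right subtrees.
Root R: left subtree has 8 nodes {J, Y, B, C, H, G, P, W}, right has 0 { }.
  Root P: left subtree has 6 nodes {J, Y, B, C, H, G}, right has 1 {W}.
    Root B: left subtree has 2 nodes {J, Y}, right has 3 {C, H, G}.
      Root J: left subtree has 0 nodes { }, right has 1 {Y}.
      Root H: left subtree has 1 node {C}, right has 1 {G}.

Y J C G H B W P R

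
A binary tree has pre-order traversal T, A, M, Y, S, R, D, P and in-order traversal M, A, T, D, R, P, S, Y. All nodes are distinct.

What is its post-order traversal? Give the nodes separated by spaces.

The first element of pre-order is the root; it splits in-order into left and right subtrees.
Root T: left subtree has 2 nodes {M, A}, right has 5 {D, R, P, S, Y}.
  Root A: left subtree has 1 node {M}, right has 0 { }.
  Root Y: left subtree has 4 nodes {D, R, P, S}, right has 0 { }.
    Root S: left subtree has 3 nodes {D, R, P}, right has 0 { }.
      Root R: left subtree has 1 node {D}, right has 1 {P}.

M A D P R S Y T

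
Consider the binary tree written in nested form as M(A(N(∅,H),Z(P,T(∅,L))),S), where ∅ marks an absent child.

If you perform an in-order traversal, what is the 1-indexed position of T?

6

In-order visits the left subtree, then the node, then the right subtree.
At M: go left to A.
  At A: go left to N.
    At N: no left child.
    Visit N.
    At N: go right to H.
      H is a leaf — visit H.
  Visit A.
  At A: go right to Z.
    At Z: go left to P.
      P is a leaf — visit P.
    Visit Z.
    At Z: go right to T.
      At T: no left child.
      Visit T.
      At T: go right to L.
        L is a leaf — visit L.
Visit M.
At M: go right to S.
  S is a leaf — visit S.
Full in-order sequence: N, H, A, P, Z, T, L, M, S.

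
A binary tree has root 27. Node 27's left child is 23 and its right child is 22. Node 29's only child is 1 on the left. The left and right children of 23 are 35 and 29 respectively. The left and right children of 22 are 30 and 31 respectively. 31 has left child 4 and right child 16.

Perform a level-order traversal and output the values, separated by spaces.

27 23 22 35 29 30 31 1 4 16

Level-order visits nodes level by level from the root, left to right within each level.
Level 0: 27
Level 1: 23, 22
Level 2: 35, 29, 30, 31
Level 3: 1, 4, 16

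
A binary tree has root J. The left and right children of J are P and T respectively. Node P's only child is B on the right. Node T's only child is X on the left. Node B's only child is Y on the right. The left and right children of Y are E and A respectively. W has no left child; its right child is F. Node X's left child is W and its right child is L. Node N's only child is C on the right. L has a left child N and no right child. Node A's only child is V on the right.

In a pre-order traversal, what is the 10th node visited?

W

Pre-order visits the node, then its left subtree, then its right subtree.
Visit J.
At J: go left to P.
  Visit P.
  At P: no left child.
  At P: go right to B.
    Visit B.
    At B: no left child.
    At B: go right to Y.
      Visit Y.
      At Y: go left to E.
        E is a leaf — visit E.
      At Y: go right to A.
        Visit A.
        At A: no left child.
        At A: go right to V.
          V is a leaf — visit V.
At J: go right to T.
  Visit T.
  At T: go left to X.
    Visit X.
    At X: go left to W.
      Visit W.
      At W: no left child.
      At W: go right to F.
        F is a leaf — visit F.
    At X: go right to L.
      Visit L.
      At L: go left to N.
        Visit N.
        At N: no left child.
        At N: go right to C.
          C is a leaf — visit C.
      At L: no right child.
  At T: no right child.
Full pre-order sequence: J, P, B, Y, E, A, V, T, X, W, F, L, N, C.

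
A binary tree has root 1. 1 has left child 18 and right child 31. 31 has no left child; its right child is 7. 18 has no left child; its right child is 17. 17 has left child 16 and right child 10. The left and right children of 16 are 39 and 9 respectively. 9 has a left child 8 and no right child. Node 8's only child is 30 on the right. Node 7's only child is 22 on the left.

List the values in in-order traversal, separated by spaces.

18 39 16 8 30 9 17 10 1 31 22 7

In-order visits the left subtree, then the node, then the right subtree.
At 1: go left to 18.
  At 18: no left child.
  Visit 18.
  At 18: go right to 17.
    At 17: go left to 16.
      At 16: go left to 39.
        39 is a leaf — visit 39.
      Visit 16.
      At 16: go right to 9.
        At 9: go left to 8.
          At 8: no left child.
          Visit 8.
          At 8: go right to 30.
            30 is a leaf — visit 30.
        Visit 9.
        At 9: no right child.
    Visit 17.
    At 17: go right to 10.
      10 is a leaf — visit 10.
Visit 1.
At 1: go right to 31.
  At 31: no left child.
  Visit 31.
  At 31: go right to 7.
    At 7: go left to 22.
      22 is a leaf — visit 22.
    Visit 7.
    At 7: no right child.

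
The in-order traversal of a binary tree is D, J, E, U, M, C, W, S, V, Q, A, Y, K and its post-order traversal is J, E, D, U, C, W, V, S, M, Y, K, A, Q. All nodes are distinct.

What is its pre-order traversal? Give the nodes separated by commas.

The last element of post-order is the root; it splits in-order into left and right subtrees.
Root Q: left subtree has 9 nodes {D, J, E, U, M, C, W, S, V}, right has 3 {A, Y, K}.
  Root M: left subtree has 4 nodes {D, J, E, U}, right has 4 {C, W, S, V}.
    Root U: left subtree has 3 nodes {D, J, E}, right has 0 { }.
      Root D: left subtree has 0 nodes { }, right has 2 {J, E}.
        Root E: left subtree has 1 node {J}, right has 0 { }.
    Root S: left subtree has 2 nodes {C, W}, right has 1 {V}.
      Root W: left subtree has 1 node {C}, right has 0 { }.
  Root A: left subtree has 0 nodes { }, right has 2 {Y, K}.
    Root K: left subtree has 1 node {Y}, right has 0 { }.

Q, M, U, D, E, J, S, W, C, V, A, K, Y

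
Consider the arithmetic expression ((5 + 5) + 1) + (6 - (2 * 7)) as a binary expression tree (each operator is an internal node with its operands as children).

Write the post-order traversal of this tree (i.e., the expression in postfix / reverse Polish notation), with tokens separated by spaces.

5 5 + 1 + 6 2 7 * - +

Post-order on an expression tree gives postfix notation: for each operator, emit left operand, right operand, then the operator.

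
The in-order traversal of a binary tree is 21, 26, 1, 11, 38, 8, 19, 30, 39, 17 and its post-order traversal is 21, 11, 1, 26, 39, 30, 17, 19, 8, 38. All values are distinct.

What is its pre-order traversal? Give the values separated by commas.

38, 26, 21, 1, 11, 8, 19, 17, 30, 39

The last element of post-order is the root; it splits in-order into left and right subtrees.
Root 38: left subtree has 4 nodes {21, 26, 1, 11}, right has 5 {8, 19, 30, 39, 17}.
  Root 26: left subtree has 1 node {21}, right has 2 {1, 11}.
    Root 1: left subtree has 0 nodes { }, right has 1 {11}.
  Root 8: left subtree has 0 nodes { }, right has 4 {19, 30, 39, 17}.
    Root 19: left subtree has 0 nodes { }, right has 3 {30, 39, 17}.
      Root 17: left subtree has 2 nodes {30, 39}, right has 0 { }.
        Root 30: left subtree has 0 nodes { }, right has 1 {39}.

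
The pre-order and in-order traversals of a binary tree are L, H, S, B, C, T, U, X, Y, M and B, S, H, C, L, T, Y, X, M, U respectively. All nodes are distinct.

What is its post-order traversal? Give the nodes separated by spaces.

B S C H Y M X U T L

The first element of pre-order is the root; it splits in-order into left and right subtrees.
Root L: left subtree has 4 nodes {B, S, H, C}, right has 5 {T, Y, X, M, U}.
  Root H: left subtree has 2 nodes {B, S}, right has 1 {C}.
    Root S: left subtree has 1 node {B}, right has 0 { }.
  Root T: left subtree has 0 nodes { }, right has 4 {Y, X, M, U}.
    Root U: left subtree has 3 nodes {Y, X, M}, right has 0 { }.
      Root X: left subtree has 1 node {Y}, right has 1 {M}.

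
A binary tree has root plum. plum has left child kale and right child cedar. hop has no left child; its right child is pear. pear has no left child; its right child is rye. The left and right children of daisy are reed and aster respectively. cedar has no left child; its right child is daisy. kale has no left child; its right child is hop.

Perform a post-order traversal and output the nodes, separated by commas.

Post-order visits the left subtree, then the right subtree, then the node.
At plum: go left to kale.
  At kale: no left child.
  At kale: go right to hop.
    At hop: no left child.
    At hop: go right to pear.
      At pear: no left child.
      At pear: go right to rye.
        rye is a leaf — visit rye.
      Visit pear.
    Visit hop.
  Visit kale.
At plum: go right to cedar.
  At cedar: no left child.
  At cedar: go right to daisy.
    At daisy: go left to reed.
      reed is a leaf — visit reed.
    At daisy: go right to aster.
      aster is a leaf — visit aster.
    Visit daisy.
  Visit cedar.
Visit plum.

rye, pear, hop, kale, reed, aster, daisy, cedar, plum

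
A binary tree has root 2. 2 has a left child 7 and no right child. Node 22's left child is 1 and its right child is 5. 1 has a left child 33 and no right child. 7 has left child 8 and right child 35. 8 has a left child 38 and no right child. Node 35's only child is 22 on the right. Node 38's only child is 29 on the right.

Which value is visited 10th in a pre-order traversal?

Pre-order visits the node, then its left subtree, then its right subtree.
Visit 2.
At 2: go left to 7.
  Visit 7.
  At 7: go left to 8.
    Visit 8.
    At 8: go left to 38.
      Visit 38.
      At 38: no left child.
      At 38: go right to 29.
        29 is a leaf — visit 29.
    At 8: no right child.
  At 7: go right to 35.
    Visit 35.
    At 35: no left child.
    At 35: go right to 22.
      Visit 22.
      At 22: go left to 1.
        Visit 1.
        At 1: go left to 33.
          33 is a leaf — visit 33.
        At 1: no right child.
      At 22: go right to 5.
        5 is a leaf — visit 5.
At 2: no right child.
Full pre-order sequence: 2, 7, 8, 38, 29, 35, 22, 1, 33, 5.

5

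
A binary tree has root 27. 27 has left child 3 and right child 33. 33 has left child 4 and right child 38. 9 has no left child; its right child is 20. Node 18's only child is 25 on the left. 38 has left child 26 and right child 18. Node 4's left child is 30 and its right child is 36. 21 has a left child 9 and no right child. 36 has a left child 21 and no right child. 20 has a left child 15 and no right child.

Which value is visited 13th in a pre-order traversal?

Pre-order visits the node, then its left subtree, then its right subtree.
Visit 27.
At 27: go left to 3.
  3 is a leaf — visit 3.
At 27: go right to 33.
  Visit 33.
  At 33: go left to 4.
    Visit 4.
    At 4: go left to 30.
      30 is a leaf — visit 30.
    At 4: go right to 36.
      Visit 36.
      At 36: go left to 21.
        Visit 21.
        At 21: go left to 9.
          Visit 9.
          At 9: no left child.
          At 9: go right to 20.
            Visit 20.
            At 20: go left to 15.
              15 is a leaf — visit 15.
            At 20: no right child.
        At 21: no right child.
      At 36: no right child.
  At 33: go right to 38.
    Visit 38.
    At 38: go left to 26.
      26 is a leaf — visit 26.
    At 38: go right to 18.
      Visit 18.
      At 18: go left to 25.
        25 is a leaf — visit 25.
      At 18: no right child.
Full pre-order sequence: 27, 3, 33, 4, 30, 36, 21, 9, 20, 15, 38, 26, 18, 25.

18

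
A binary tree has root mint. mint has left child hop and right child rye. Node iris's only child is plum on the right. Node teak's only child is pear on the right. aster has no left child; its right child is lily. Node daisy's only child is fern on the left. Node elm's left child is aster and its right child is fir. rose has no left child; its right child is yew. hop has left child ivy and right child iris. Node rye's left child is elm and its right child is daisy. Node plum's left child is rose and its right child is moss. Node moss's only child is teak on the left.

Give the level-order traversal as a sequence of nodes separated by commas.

mint, hop, rye, ivy, iris, elm, daisy, plum, aster, fir, fern, rose, moss, lily, yew, teak, pear

Level-order visits nodes level by level from the root, left to right within each level.
Level 0: mint
Level 1: hop, rye
Level 2: ivy, iris, elm, daisy
Level 3: plum, aster, fir, fern
Level 4: rose, moss, lily
Level 5: yew, teak
Level 6: pear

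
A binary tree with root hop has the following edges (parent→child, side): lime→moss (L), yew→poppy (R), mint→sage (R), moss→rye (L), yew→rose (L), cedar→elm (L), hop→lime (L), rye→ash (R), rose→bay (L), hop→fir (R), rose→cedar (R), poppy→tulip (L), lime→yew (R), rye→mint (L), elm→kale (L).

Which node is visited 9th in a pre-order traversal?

rose

Pre-order visits the node, then its left subtree, then its right subtree.
Visit hop.
At hop: go left to lime.
  Visit lime.
  At lime: go left to moss.
    Visit moss.
    At moss: go left to rye.
      Visit rye.
      At rye: go left to mint.
        Visit mint.
        At mint: no left child.
        At mint: go right to sage.
          sage is a leaf — visit sage.
      At rye: go right to ash.
        ash is a leaf — visit ash.
    At moss: no right child.
  At lime: go right to yew.
    Visit yew.
    At yew: go left to rose.
      Visit rose.
      At rose: go left to bay.
        bay is a leaf — visit bay.
      At rose: go right to cedar.
        Visit cedar.
        At cedar: go left to elm.
          Visit elm.
          At elm: go left to kale.
            kale is a leaf — visit kale.
          At elm: no right child.
        At cedar: no right child.
    At yew: go right to poppy.
      Visit poppy.
      At poppy: go left to tulip.
        tulip is a leaf — visit tulip.
      At poppy: no right child.
At hop: go right to fir.
  fir is a leaf — visit fir.
Full pre-order sequence: hop, lime, moss, rye, mint, sage, ash, yew, rose, bay, cedar, elm, kale, poppy, tulip, fir.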